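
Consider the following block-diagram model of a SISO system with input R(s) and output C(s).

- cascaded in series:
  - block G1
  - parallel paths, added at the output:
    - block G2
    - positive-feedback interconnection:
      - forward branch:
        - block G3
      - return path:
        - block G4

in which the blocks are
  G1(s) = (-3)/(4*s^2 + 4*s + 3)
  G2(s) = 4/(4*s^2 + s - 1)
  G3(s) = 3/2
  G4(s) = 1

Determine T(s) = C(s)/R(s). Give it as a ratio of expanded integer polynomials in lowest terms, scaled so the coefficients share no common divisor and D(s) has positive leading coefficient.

Step 1. collapse the loop (G3 forward, G4 return) gives -3
Step 2. parallel reduction of G2, [G3/(1-G3*G4)] gives (-12*s^2 - 3*s + 7)/(4*s^2 + s - 1)
Step 3. cascade G1, (G2+[G3/(1-G3*G4)]), which is the overall transfer function T(s) = C(s)/R(s) in lowest terms

Answer: (36*s^2 + 9*s - 21)/(16*s^4 + 20*s^3 + 12*s^2 - s - 3)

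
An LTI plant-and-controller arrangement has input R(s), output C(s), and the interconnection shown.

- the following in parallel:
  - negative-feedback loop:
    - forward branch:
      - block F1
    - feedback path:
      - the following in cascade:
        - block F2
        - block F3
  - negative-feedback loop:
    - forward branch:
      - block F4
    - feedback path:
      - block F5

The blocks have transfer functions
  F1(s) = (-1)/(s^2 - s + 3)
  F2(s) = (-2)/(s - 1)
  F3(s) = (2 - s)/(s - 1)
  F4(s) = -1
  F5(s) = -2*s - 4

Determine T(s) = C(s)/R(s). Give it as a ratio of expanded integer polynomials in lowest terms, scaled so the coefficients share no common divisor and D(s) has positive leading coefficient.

Reducing step by step:

[1] series reduction of F2, F3 -> (2*s - 4)/(s^2 - 2*s + 1)
[2] reduce the feedback loop with forward F1 and return (F2*F3) -> (-s^2 + 2*s - 1)/(s^4 - 3*s^3 + 6*s^2 - 9*s + 7)
[3] reduce the feedback loop with forward F4 and return F5 -> (-1)/(2*s + 5)
[4] sum the parallel branches [F1/(1+F1*(F2*F3))], [F4/(1+F4*F5)], which is the overall transfer function T(s) = C(s)/R(s) in lowest terms

Answer: (-s^4 + s^3 - 7*s^2 + 17*s - 12)/(2*s^5 - s^4 - 3*s^3 + 12*s^2 - 31*s + 35)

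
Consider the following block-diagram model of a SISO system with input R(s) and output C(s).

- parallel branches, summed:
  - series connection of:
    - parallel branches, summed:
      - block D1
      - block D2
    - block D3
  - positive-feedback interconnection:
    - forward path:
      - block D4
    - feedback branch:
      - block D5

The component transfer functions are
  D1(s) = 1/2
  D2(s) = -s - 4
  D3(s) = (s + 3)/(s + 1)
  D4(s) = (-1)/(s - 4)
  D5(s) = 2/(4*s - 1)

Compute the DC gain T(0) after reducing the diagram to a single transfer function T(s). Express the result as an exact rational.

Answer: -31/3

Working:
Step 1. add D1, D2 (parallel); result -s - 7/2
Step 2. reduce the series chain (D1+D2), D3; result (-2*s^2 - 13*s - 21)/(2*s + 2)
Step 3. feedback reduction of D4, D5; result (1 - 4*s)/(4*s^2 - 17*s + 6)
Step 4. reduce the parallel group ((D1+D2)*D3), [D4/(1-D4*D5)]; result (-8*s^4 - 18*s^3 + 117*s^2 + 273*s - 124)/(8*s^3 - 26*s^2 - 22*s + 12)
The step-4 result is T(s). Setting s = 0: T(0) = -124/12 = -31/3.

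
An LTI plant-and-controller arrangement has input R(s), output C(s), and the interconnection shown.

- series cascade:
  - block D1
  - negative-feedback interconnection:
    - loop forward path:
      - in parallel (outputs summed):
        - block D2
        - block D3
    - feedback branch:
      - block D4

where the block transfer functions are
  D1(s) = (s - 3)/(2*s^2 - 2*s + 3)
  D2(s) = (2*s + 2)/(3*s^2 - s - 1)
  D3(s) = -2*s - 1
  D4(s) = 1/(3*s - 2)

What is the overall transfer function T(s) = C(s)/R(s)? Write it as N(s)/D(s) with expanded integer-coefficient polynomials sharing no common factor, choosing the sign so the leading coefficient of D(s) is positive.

First reduce the diagram to T(s).

Step 1 - parallel reduction of D2, D3: (-6*s^3 - s^2 + 5*s + 3)/(3*s^2 - s - 1)
Step 2 - close the feedback loop around (D2+D3), D4: (-18*s^4 + 9*s^3 + 17*s^2 - s - 6)/(3*s^3 - 10*s^2 + 4*s + 5)
Step 3 - cascade D1, [(D2+D3)/(1+(D2+D3)*D4)], giving the overall T(s)

Answer: (-18*s^5 + 63*s^4 - 10*s^3 - 52*s^2 - 3*s + 18)/(6*s^5 - 26*s^4 + 37*s^3 - 28*s^2 + 2*s + 15)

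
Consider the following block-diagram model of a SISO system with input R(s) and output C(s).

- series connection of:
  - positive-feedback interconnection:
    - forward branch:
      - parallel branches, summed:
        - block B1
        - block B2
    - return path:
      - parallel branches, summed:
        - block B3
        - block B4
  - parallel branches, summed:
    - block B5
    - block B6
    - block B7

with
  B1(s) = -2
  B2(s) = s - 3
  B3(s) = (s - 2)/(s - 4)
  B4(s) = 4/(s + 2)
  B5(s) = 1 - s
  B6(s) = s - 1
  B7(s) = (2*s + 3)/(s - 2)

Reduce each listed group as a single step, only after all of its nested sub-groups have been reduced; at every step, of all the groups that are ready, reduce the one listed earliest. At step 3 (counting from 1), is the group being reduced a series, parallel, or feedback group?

Reducing step by step:

Step 1. combine B1, B2 in parallel
Step 2. parallel reduction of B3, B4
Step 3. collapse the loop ((B1+B2) forward, (B3+B4) return)
Step 4. reduce the parallel group B5, B6, B7
Step 5. cascade [(B1+B2)/(1-(B1+B2)*(B3+B4))], (B5+B6+B7)
Step 3: feedback.

Answer: feedback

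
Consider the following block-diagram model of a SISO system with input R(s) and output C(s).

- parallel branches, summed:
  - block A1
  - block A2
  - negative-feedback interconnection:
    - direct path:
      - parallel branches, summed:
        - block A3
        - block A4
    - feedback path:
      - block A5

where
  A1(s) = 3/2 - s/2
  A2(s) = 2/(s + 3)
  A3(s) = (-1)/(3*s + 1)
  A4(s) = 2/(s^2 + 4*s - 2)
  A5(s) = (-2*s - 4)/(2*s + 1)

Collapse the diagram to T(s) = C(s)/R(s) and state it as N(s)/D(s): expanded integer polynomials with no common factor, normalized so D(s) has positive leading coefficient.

Step 1 - reduce the parallel group A3, A4: (-s^2 + 2*s + 4)/(3*s^3 + 13*s^2 - 2*s - 2)
Step 2 - feedback reduction of (A3+A4), A5: (-2*s^3 + 3*s^2 + 10*s + 4)/(6*s^4 + 31*s^3 + 9*s^2 - 22*s - 18)
Step 3 - parallel reduction of A1, A2, [(A3+A4)/(1+(A3+A4)*A5)]; the result is T(s) itself (integer coefficients, no common factor, positive leading denominator coefficient)

Final answer: (-6*s^6 - 31*s^5 + 65*s^4 + 419*s^3 + 173*s^2 - 218*s - 210)/(12*s^5 + 98*s^4 + 204*s^3 + 10*s^2 - 168*s - 108)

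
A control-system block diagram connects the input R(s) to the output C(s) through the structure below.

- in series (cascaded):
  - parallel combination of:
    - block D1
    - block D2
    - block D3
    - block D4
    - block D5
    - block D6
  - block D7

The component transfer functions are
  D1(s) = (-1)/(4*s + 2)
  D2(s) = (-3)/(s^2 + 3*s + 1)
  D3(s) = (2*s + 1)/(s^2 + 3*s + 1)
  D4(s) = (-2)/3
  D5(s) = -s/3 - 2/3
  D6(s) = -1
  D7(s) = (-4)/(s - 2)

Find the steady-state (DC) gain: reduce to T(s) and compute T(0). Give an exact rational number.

First reduce the diagram to T(s).

Step 1. combine D1, D2, D3, D4, D5, D6 in parallel gives (-4*s^4 - 42*s^3 - 87*s^2 - 93*s - 29)/(12*s^3 + 42*s^2 + 30*s + 6)
Step 2. cascade (D1+D2+D3+D4+D5+D6), D7 gives (8*s^4 + 84*s^3 + 174*s^2 + 186*s + 58)/(6*s^4 + 9*s^3 - 27*s^2 - 27*s - 6)
DC gain: substitute s = 0 into T(s) from step 2: T(0) = 58/(-6) = -29/3.

Answer: -29/3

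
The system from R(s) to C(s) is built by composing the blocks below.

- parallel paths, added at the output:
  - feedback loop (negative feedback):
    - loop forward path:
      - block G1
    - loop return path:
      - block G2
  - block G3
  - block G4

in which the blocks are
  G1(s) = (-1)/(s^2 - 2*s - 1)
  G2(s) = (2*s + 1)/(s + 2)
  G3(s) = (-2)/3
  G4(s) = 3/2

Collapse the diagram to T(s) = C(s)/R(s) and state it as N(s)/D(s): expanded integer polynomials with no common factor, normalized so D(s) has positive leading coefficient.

1. close the feedback loop around G1, G2, giving (-s - 2)/(s^3 - 7*s - 3)
2. sum the parallel branches [G1/(1+G1*G2)], G3, G4 - this is the overall T(s), already in the required normalized form

Therefore the answer is (5*s^3 - 41*s - 27)/(6*s^3 - 42*s - 18).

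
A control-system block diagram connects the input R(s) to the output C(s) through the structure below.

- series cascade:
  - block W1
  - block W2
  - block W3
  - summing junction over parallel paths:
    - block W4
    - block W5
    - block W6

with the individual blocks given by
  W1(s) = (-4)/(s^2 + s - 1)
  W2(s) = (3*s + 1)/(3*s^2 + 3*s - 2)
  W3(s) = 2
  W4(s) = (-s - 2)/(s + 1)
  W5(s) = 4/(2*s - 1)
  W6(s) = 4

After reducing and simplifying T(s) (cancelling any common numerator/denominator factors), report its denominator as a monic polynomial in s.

Reducing step by step:

Step 1: reduce the parallel group W4, W5, W6 -> (6*s^2 + 5*s + 2)/(2*s^2 + s - 1)
Step 2: series reduction of W1, W2, W3, (W4+W5+W6) -> (-144*s^3 - 168*s^2 - 88*s - 16)/(6*s^6 + 15*s^5 - s^4 - 18*s^3 + s^2 + 7*s - 2)
No further cancellation is possible in the step-2 result, so that is T(s). Its denominator becomes monic after dividing by the leading coefficient 6.

Answer: s^6 + 5*s^5/2 - s^4/6 - 3*s^3 + s^2/6 + 7*s/6 - 1/3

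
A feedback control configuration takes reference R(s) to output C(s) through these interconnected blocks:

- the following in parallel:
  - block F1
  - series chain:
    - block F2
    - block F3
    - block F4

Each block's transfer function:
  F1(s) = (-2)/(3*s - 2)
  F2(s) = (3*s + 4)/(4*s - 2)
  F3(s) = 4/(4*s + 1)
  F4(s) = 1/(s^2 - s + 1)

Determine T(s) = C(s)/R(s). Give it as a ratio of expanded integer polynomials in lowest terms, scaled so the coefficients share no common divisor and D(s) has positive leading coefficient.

First reduce the diagram to T(s).

1. multiply F2, F3, F4 (series); result (6*s + 8)/(8*s^4 - 10*s^3 + 9*s^2 - s - 1)
2. add F1, (F2*F3*F4) (parallel): this yields T(s), and no further normalization is needed

Answer: (-16*s^4 + 20*s^3 + 14*s - 14)/(24*s^5 - 46*s^4 + 47*s^3 - 21*s^2 - s + 2)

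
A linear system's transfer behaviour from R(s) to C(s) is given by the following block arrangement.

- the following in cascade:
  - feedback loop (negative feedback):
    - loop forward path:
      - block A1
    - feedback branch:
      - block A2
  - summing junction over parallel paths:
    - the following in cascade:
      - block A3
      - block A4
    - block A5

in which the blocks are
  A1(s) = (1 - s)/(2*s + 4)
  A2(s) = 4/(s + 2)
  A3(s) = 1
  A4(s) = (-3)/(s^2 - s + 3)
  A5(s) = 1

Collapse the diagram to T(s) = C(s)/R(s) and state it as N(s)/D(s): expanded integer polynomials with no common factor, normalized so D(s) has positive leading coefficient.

[1] apply the feedback formula to A1, A2 -> (-s^2 - s + 2)/(2*s^2 + 4*s + 12)
[2] multiply A3, A4 (series) -> (-3)/(s^2 - s + 3)
[3] combine (A3*A4), A5 in parallel -> (s^2 - s)/(s^2 - s + 3)
[4] cascade [A1/(1+A1*A2)], ((A3*A4)+A5) - this is the overall T(s), already in the required normalized form

Hence the answer: (-s^4 + 3*s^2 - 2*s)/(2*s^4 + 2*s^3 + 14*s^2 + 36)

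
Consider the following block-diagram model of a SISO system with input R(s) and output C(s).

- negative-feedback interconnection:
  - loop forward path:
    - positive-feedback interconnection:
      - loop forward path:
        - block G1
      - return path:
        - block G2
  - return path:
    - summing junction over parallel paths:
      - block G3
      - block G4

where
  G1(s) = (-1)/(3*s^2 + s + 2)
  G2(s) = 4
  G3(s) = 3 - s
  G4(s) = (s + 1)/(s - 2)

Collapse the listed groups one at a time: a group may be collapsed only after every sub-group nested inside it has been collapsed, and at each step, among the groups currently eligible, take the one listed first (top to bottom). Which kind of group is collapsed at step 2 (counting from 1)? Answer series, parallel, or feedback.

The answer is parallel.

Reasoning:
(1) apply the feedback formula to G1, G2
(2) sum the parallel branches G3, G4
(3) apply the feedback formula to [G1/(1-G1*G2)], (G3+G4)
So the answer for step 2 is parallel.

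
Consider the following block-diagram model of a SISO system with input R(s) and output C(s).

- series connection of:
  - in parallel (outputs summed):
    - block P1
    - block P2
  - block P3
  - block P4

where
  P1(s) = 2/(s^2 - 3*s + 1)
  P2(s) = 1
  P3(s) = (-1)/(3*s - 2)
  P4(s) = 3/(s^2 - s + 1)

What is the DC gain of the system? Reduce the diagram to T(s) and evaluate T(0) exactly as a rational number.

Step 1 - add P1, P2 (parallel), giving (s^2 - 3*s + 3)/(s^2 - 3*s + 1)
Step 2 - multiply (P1+P2), P3, P4 (series), giving (-3*s^2 + 9*s - 9)/(3*s^5 - 14*s^4 + 23*s^3 - 22*s^2 + 11*s - 2)
The step-2 result is T(s). Setting s = 0: T(0) = -9/(-2) = 9/2.

Hence the answer: 9/2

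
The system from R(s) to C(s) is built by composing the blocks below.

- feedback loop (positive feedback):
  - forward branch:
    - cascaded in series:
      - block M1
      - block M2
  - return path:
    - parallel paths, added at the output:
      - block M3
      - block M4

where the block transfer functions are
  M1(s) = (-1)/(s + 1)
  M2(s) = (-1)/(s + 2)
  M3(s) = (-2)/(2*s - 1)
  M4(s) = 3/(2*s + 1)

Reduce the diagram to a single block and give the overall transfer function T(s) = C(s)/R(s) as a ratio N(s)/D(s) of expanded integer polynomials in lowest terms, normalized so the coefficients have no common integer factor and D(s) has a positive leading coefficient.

First reduce the diagram to T(s).

Step 1 - cascade M1, M2; result 1/(s^2 + 3*s + 2)
Step 2 - reduce the parallel group M3, M4; result (2*s - 5)/(4*s^2 - 1)
Step 3 - feedback reduction of (M1*M2), (M3+M4), which is the overall transfer function T(s) = C(s)/R(s) in lowest terms

Answer: (4*s^2 - 1)/(4*s^4 + 12*s^3 + 7*s^2 - 5*s + 3)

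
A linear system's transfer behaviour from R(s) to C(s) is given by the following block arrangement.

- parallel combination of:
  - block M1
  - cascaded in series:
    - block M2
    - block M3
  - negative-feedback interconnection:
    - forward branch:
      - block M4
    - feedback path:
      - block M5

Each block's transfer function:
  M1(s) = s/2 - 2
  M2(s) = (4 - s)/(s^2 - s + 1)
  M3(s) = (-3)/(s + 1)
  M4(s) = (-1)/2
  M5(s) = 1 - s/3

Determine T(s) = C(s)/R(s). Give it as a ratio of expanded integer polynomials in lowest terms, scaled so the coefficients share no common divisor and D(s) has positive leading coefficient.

Step 1 - series reduction of M2, M3 -> (3*s - 12)/(s^3 + 1)
Step 2 - apply the feedback formula to M4, M5 -> (-3)/(s + 3)
Step 3 - sum the parallel branches M1, (M2*M3), [M4/(1+M4*M5)], which is the overall transfer function T(s) = C(s)/R(s) in lowest terms

Answer: (s^5 - s^4 - 18*s^3 + 7*s^2 - 7*s - 90)/(2*s^4 + 6*s^3 + 2*s + 6)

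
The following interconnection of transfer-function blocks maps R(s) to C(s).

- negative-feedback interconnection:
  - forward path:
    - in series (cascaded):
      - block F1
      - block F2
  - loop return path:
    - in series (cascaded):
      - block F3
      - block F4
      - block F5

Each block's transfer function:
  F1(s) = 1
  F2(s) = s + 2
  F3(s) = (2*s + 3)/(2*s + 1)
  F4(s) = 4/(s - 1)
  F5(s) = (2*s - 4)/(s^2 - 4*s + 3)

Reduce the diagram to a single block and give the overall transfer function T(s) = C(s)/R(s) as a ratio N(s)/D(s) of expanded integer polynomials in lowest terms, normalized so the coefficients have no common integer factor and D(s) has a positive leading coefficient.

The answer is (2*s^5 - 5*s^4 - 9*s^3 + 19*s^2 - s - 6)/(2*s^4 + 7*s^3 + 33*s^2 - 63*s - 99).

Reasoning:
Step 1. series reduction of F1, F2 -> s + 2
Step 2. combine F3, F4, F5 in series -> (16*s^2 - 8*s - 48)/(2*s^4 - 9*s^3 + 9*s^2 + s - 3)
Step 3. collapse the loop ((F1*F2) forward, (F3*F4*F5) return): this yields T(s), and no further normalization is needed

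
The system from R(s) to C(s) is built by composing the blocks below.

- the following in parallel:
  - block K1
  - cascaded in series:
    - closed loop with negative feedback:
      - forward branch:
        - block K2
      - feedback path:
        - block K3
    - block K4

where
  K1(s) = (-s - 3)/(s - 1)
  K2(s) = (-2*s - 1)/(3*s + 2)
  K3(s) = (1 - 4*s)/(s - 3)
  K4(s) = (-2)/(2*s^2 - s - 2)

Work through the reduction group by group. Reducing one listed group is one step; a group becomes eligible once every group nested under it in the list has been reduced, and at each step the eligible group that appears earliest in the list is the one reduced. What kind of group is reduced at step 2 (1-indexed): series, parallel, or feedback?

(1) close the feedback loop around K2, K3
(2) combine [K2/(1+K2*K3)], K4 in series
(3) reduce the parallel group K1, ([K2/(1+K2*K3)]*K4)
At step 2 the group reduced is series.

Answer: series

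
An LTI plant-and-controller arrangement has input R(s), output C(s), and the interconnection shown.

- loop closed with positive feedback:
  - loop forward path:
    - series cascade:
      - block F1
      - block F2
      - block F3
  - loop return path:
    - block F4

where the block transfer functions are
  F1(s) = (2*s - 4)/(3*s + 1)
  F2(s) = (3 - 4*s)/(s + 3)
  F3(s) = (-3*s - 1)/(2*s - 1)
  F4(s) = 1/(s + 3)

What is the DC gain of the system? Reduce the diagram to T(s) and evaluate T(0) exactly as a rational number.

First reduce the diagram to T(s).

Step 1. cascade F1, F2, F3 = (8*s^2 - 22*s + 12)/(2*s^2 + 5*s - 3)
Step 2. reduce the feedback loop with forward (F1*F2*F3) and return F4 = (8*s^3 + 2*s^2 - 54*s + 36)/(2*s^3 + 3*s^2 + 34*s - 21)
Evaluating the step-2 result (the overall T(s)) at s = 0 gives T(0) = 36/(-21) = -12/7.

Answer: -12/7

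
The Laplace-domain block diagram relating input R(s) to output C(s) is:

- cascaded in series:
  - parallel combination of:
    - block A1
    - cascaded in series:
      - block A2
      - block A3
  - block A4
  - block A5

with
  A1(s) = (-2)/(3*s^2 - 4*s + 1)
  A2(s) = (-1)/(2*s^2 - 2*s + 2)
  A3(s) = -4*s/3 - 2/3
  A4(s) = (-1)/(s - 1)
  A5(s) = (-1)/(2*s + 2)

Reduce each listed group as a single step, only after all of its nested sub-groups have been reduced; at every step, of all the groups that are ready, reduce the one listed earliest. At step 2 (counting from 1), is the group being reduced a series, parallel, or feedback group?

Step 1. combine A2, A3 in series
Step 2. sum the parallel branches A1, (A2*A3)
Step 3. reduce the series chain (A1+(A2*A3)), A4, A5
At step 2 the group reduced is parallel.

Answer: parallel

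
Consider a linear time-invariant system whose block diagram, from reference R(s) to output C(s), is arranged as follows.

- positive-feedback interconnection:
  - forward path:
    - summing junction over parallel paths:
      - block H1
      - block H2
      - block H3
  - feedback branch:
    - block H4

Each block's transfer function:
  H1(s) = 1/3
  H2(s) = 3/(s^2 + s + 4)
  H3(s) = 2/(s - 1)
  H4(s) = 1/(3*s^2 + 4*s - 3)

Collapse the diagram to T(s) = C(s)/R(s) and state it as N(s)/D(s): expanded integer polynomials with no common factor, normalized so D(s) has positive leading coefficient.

[1] reduce the parallel group H1, H2, H3 = (s^3 + 6*s^2 + 18*s + 11)/(3*s^3 + 9*s - 12)
[2] apply the feedback formula to (H1+H2+H3), H4 - this is the overall T(s), already in the required normalized form

Hence the answer: (3*s^5 + 22*s^4 + 75*s^3 + 87*s^2 - 10*s - 33)/(9*s^5 + 12*s^4 + 17*s^3 - 6*s^2 - 93*s + 25)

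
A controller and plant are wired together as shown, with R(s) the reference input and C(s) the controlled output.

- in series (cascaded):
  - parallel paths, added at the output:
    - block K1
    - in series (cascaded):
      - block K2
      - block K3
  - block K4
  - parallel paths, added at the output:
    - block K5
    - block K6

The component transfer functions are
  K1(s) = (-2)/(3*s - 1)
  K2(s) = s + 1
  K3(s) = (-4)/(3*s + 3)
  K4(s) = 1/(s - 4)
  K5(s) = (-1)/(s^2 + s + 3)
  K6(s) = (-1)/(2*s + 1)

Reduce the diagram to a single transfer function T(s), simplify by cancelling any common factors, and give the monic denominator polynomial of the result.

1. series reduction of K2, K3; result (-4)/3
2. reduce the parallel group K1, (K2*K3); result (-12*s - 2)/(9*s - 3)
3. sum the parallel branches K5, K6; result (-s^2 - 3*s - 4)/(2*s^3 + 3*s^2 + 7*s + 3)
4. series reduction of (K1+(K2*K3)), K4, (K5+K6); result (12*s^3 + 38*s^2 + 54*s + 8)/(18*s^5 - 51*s^4 - 30*s^3 - 210*s^2 - 33*s + 36)
T(s) is the step-4 result (common factors already cancelled). Leading coefficient of the denominator: 18. Divide through by 18 for the monic polynomial.

Final answer: s^5 - 17*s^4/6 - 5*s^3/3 - 35*s^2/3 - 11*s/6 + 2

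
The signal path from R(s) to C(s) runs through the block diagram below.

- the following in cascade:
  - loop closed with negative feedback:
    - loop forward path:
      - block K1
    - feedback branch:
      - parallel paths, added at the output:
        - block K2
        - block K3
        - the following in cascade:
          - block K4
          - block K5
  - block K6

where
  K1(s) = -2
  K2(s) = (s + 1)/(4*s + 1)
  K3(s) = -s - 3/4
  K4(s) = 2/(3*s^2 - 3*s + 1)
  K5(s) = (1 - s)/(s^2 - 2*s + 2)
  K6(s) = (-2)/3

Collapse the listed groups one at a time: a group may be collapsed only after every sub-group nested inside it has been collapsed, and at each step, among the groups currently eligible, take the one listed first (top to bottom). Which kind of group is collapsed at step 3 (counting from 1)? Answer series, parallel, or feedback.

Step 1 - cascade K4, K5
Step 2 - reduce the parallel group K2, K3, (K4*K5)
Step 3 - collapse the loop (K1 forward, (K2+K3+(K4*K5)) return)
Step 4 - multiply [K1/(1+K1*(K2+K3+(K4*K5)))], K6 (series)
Step 3: feedback.

Answer: feedback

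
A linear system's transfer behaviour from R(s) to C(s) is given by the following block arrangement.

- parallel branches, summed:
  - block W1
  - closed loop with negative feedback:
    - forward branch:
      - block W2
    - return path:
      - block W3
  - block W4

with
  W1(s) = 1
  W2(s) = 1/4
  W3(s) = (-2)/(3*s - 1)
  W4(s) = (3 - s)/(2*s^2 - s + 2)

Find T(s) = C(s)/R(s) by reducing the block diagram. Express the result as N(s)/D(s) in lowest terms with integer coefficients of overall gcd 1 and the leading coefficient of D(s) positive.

First reduce the diagram to T(s).

Step 1: reduce the feedback loop with forward W2 and return W3, giving (3*s - 1)/(12*s - 6)
Step 2: combine W1, [W2/(1+W2*W3)], W4 in parallel; the result is T(s) itself (integer coefficients, no common factor, positive leading denominator coefficient)

Answer: (30*s^3 - 41*s^2 + 79*s - 32)/(24*s^3 - 24*s^2 + 30*s - 12)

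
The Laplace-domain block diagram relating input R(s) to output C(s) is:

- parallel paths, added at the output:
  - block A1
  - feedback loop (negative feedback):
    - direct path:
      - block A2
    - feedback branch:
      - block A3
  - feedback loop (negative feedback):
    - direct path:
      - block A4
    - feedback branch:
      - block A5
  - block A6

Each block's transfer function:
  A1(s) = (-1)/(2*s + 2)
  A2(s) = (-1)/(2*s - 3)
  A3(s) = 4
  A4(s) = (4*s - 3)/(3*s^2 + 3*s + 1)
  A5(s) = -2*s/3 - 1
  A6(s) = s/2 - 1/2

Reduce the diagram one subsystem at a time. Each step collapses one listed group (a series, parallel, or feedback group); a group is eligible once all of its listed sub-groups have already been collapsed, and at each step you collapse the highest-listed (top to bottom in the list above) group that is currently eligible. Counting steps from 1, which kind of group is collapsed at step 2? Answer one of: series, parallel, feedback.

1. collapse the loop (A2 forward, A3 return)
2. collapse the loop (A4 forward, A5 return)
3. combine A1, [A2/(1+A2*A3)], [A4/(1+A4*A5)], A6 in parallel
So the answer for step 2 is feedback.

Answer: feedback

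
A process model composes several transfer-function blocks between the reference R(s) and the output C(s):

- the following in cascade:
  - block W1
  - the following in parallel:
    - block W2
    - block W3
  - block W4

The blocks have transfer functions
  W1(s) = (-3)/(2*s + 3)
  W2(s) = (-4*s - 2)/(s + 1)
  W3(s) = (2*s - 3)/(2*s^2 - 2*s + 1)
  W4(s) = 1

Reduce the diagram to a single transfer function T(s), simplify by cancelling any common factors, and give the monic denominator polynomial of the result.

[1] add W2, W3 (parallel), giving (-8*s^3 + 6*s^2 - s - 5)/(2*s^3 - s + 1)
[2] series reduction of W1, (W2+W3), W4, giving (24*s^3 - 18*s^2 + 3*s + 15)/(4*s^4 + 6*s^3 - 2*s^2 - s + 3)
No further cancellation is possible in the step-2 result, so that is T(s). Its denominator becomes monic after dividing by the leading coefficient 4.

Hence the answer: s^4 + 3*s^3/2 - s^2/2 - s/4 + 3/4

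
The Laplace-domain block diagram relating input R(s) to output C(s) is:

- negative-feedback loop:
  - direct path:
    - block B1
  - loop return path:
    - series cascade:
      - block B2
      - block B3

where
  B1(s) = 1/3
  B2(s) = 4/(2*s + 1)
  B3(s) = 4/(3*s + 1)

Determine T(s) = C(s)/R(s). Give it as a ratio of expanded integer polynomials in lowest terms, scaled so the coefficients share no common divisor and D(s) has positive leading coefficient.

Step 1: cascade B2, B3 gives 16/(6*s^2 + 5*s + 1)
Step 2: collapse the loop (B1 forward, (B2*B3) return), giving the overall T(s)

Final answer: (6*s^2 + 5*s + 1)/(18*s^2 + 15*s + 19)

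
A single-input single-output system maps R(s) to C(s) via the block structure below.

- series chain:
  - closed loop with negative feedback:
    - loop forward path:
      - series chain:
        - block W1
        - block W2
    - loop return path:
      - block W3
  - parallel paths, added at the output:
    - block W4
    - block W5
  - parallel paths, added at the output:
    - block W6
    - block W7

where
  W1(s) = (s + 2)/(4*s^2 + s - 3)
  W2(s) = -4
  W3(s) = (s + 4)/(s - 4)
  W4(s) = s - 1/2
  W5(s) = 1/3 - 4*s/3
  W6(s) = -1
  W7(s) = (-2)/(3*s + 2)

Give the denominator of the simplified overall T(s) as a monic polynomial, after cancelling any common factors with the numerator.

(1) combine W1, W2 in series, giving (-4*s - 8)/(4*s^2 + s - 3)
(2) feedback reduction of (W1*W2), W3, giving (-4*s^2 + 8*s + 32)/(4*s^3 - 19*s^2 - 31*s - 20)
(3) add W4, W5 (parallel), giving -s/3 - 1/6
(4) add W6, W7 (parallel), giving (-3*s - 4)/(3*s + 2)
(5) multiply [(W1*W2)/(1+(W1*W2)*W3)], (W4+W5), (W6+W7) (series), giving (-12*s^4 + 2*s^3 + 132*s^2 + 192*s + 64)/(36*s^4 - 147*s^3 - 393*s^2 - 366*s - 120)
No further cancellation is possible in the step-5 result, so that is T(s). Its denominator becomes monic after dividing by the leading coefficient 36.

Answer: s^4 - 49*s^3/12 - 131*s^2/12 - 61*s/6 - 10/3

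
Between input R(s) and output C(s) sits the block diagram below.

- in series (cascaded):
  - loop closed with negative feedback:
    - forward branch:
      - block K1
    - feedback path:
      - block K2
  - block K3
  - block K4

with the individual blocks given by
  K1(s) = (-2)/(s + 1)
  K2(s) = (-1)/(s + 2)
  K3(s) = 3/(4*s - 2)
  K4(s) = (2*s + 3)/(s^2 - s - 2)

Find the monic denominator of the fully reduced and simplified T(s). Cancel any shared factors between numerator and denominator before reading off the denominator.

The answer is s^5 + 3*s^4/2 - 2*s^3 - 19*s^2/2 - 3*s + 4.

Reasoning:
Step 1 - apply the feedback formula to K1, K2; result (-2*s - 4)/(s^2 + 3*s + 4)
Step 2 - cascade [K1/(1+K1*K2)], K3, K4; result (-6*s^2 - 21*s - 18)/(2*s^5 + 3*s^4 - 4*s^3 - 19*s^2 - 6*s + 8)
Step 2 gives the fully reduced T(s), with no common factor left to cancel. The denominator's leading coefficient is 2, so divide each of its coefficients by 2 to get the monic form.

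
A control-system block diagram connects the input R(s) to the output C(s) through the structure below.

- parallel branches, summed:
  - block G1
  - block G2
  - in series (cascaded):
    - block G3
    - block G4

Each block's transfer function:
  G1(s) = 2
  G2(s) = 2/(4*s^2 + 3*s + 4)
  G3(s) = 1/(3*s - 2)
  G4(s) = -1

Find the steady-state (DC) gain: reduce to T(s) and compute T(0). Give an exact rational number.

[1] series reduction of G3, G4: (-1)/(3*s - 2)
[2] reduce the parallel group G1, G2, (G3*G4): (24*s^3 - 2*s^2 + 15*s - 24)/(12*s^3 + s^2 + 6*s - 8)
The step-2 result is T(s). Setting s = 0: T(0) = -24/(-8) = 3.

Therefore the answer is 3.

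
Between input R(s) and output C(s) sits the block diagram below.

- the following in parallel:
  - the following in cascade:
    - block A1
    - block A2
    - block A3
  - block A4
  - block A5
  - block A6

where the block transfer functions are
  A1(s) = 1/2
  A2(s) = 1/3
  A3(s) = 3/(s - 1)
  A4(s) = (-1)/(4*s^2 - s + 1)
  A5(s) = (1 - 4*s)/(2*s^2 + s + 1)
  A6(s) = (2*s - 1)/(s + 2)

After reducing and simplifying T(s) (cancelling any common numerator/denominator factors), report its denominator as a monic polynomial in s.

The answer is s^6 + 5*s^5/4 - 9*s^4/8 + s^3/8 - 9*s^2/8 + s/8 - 1/4.

Reasoning:
Step 1. reduce the series chain A1, A2, A3 gives 1/(2*s - 2)
Step 2. parallel reduction of (A1*A2*A3), A4, A5, A6 gives (32*s^6 - 64*s^5 + 22*s^4 + 47*s^3 - 12*s^2 + 19*s + 4)/(16*s^6 + 20*s^5 - 18*s^4 + 2*s^3 - 18*s^2 + 2*s - 4)
No further cancellation is possible in the step-2 result, so that is T(s). Its denominator becomes monic after dividing by the leading coefficient 16.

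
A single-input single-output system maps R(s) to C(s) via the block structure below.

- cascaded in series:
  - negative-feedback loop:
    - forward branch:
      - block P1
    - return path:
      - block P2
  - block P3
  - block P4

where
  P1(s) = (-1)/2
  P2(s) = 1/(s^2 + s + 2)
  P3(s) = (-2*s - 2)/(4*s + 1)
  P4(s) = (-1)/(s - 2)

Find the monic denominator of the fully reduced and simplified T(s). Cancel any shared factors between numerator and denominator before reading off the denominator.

Step 1. reduce the feedback loop with forward P1 and return P2; result (-s^2 - s - 2)/(2*s^2 + 2*s + 3)
Step 2. cascade [P1/(1+P1*P2)], P3, P4; result (-2*s^3 - 4*s^2 - 6*s - 4)/(8*s^4 - 6*s^3 - 6*s^2 - 25*s - 6)
The result of step 2 is T(s) in lowest terms. Its denominator has leading coefficient 8; dividing the denominator through by 8 makes it monic.

Hence the answer: s^4 - 3*s^3/4 - 3*s^2/4 - 25*s/8 - 3/4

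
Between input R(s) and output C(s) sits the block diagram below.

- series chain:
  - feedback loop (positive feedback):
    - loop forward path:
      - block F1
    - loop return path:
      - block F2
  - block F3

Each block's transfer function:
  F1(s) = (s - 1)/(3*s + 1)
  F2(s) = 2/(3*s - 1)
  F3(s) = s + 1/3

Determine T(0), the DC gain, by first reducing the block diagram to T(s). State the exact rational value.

First reduce the diagram to T(s).

[1] reduce the feedback loop with forward F1 and return F2: (3*s^2 - 4*s + 1)/(9*s^2 - 2*s + 1)
[2] multiply [F1/(1-F1*F2)], F3 (series): (9*s^3 - 9*s^2 - s + 1)/(27*s^2 - 6*s + 3)
Step 2 gives the overall T(s). Then T(0) = 1/3.

Answer: 1/3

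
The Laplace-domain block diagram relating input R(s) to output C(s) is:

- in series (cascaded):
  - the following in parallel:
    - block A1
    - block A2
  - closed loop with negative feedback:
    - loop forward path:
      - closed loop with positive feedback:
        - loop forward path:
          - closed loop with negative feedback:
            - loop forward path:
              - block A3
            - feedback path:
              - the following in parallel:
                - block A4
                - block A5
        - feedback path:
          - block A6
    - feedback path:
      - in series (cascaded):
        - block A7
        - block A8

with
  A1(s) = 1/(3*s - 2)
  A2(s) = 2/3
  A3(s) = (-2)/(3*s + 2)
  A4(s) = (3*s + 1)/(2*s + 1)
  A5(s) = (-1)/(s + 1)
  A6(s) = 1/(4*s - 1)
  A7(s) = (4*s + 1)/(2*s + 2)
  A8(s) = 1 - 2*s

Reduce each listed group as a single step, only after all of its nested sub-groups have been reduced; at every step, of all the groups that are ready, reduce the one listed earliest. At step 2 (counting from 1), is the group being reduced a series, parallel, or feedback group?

Answer: parallel

Working:
Step 1. parallel reduction of A1, A2
Step 2. parallel reduction of A4, A5
Step 3. reduce the feedback loop with forward A3 and return (A4+A5)
Step 4. reduce the feedback loop with forward [A3/(1+A3*(A4+A5))] and return A6
Step 5. series reduction of A7, A8
Step 6. reduce the feedback loop with forward [[A3/(1+A3*(A4+A5))]/(1-[A3/(1+A3*(A4+A5))]*A6)] and return (A7*A8)
Step 7. combine (A1+A2), [[[A3/(1+A3*(A4+A5))]/(1-[A3/(1+A3*(A4+A5))]*A6)]/(1+[[A3/(1+A3*(A4+A5))]/(1-[A3/(1+A3*(A4+A5))]*A6)]*(A7*A8))] in series
The group at step 2 is a parallel group.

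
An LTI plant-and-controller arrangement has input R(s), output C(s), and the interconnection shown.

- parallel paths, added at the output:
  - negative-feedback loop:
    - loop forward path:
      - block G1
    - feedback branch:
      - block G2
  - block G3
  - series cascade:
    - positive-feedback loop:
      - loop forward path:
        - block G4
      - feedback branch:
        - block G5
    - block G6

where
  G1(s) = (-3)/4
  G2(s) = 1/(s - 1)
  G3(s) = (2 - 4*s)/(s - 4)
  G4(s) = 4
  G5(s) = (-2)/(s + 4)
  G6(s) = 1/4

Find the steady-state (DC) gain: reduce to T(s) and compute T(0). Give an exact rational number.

Reducing step by step:

Step 1: apply the feedback formula to G1, G2: (3 - 3*s)/(4*s - 7)
Step 2: feedback reduction of G4, G5: (4*s + 16)/(s + 12)
Step 3: multiply [G4/(1-G4*G5)], G6 (series): (s + 4)/(s + 12)
Step 4: combine [G1/(1+G1*G2)], G3, ([G4/(1-G4*G5)]*G6) in parallel: (-15*s^3 - 184*s^2 + 522*s - 200)/(4*s^3 + 25*s^2 - 248*s + 336)
Evaluating the step-4 result (the overall T(s)) at s = 0 gives T(0) = -200/336 = -25/42.

Answer: -25/42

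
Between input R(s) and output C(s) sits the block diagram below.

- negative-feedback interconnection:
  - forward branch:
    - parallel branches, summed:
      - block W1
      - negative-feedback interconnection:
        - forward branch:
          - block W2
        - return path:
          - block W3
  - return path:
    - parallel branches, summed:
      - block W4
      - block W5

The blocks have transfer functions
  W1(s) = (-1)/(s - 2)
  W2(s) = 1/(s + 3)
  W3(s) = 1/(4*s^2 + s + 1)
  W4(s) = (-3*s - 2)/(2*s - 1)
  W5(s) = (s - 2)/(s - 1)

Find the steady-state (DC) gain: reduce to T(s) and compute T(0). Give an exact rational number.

Reducing step by step:

(1) apply the feedback formula to W2, W3, giving (4*s^2 + s + 1)/(4*s^3 + 13*s^2 + 4*s + 4)
(2) reduce the parallel group W1, [W2/(1+W2*W3)], giving (-20*s^2 - 5*s - 6)/(4*s^4 + 5*s^3 - 22*s^2 - 4*s - 8)
(3) parallel reduction of W4, W5, giving (-s^2 - 4*s + 4)/(2*s^2 - 3*s + 1)
(4) reduce the feedback loop with forward (W1+[W2/(1+W2*W3)]) and return (W4+W5), giving (-40*s^4 + 50*s^3 - 17*s^2 + 13*s - 6)/(8*s^6 - 2*s^5 - 35*s^4 + 148*s^3 - 80*s^2 + 24*s - 32)
Evaluating the step-4 result (the overall T(s)) at s = 0 gives T(0) = -6/(-32) = 3/16.

Answer: 3/16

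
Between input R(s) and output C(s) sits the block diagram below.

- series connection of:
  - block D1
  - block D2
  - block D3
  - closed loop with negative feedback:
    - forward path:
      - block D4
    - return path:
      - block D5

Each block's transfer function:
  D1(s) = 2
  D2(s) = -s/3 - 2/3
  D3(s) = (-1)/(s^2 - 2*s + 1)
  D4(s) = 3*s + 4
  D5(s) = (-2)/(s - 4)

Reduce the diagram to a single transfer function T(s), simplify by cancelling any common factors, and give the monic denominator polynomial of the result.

Step 1. feedback reduction of D4, D5, giving (-3*s^2 + 8*s + 16)/(5*s + 12)
Step 2. multiply D1, D2, D3, [D4/(1+D4*D5)] (series), giving (-6*s^3 + 4*s^2 + 64*s + 64)/(15*s^3 + 6*s^2 - 57*s + 36)
Step 2 gives the fully reduced T(s), with no common factor left to cancel. The denominator's leading coefficient is 15, so divide each of its coefficients by 15 to get the monic form.

Answer: s^3 + 2*s^2/5 - 19*s/5 + 12/5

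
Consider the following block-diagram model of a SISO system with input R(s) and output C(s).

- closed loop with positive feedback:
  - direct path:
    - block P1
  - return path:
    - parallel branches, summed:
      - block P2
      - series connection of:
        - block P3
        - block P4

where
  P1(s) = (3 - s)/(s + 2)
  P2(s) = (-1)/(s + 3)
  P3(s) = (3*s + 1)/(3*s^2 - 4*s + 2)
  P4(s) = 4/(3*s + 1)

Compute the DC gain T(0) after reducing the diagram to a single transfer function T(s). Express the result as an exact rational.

Step 1: series reduction of P3, P4, giving 4/(3*s^2 - 4*s + 2)
Step 2: parallel reduction of P2, (P3*P4), giving (-3*s^2 + 8*s + 10)/(3*s^3 + 5*s^2 - 10*s + 6)
Step 3: collapse the loop (P1 forward, (P2+(P3*P4)) return), giving (-3*s^4 + 4*s^3 + 25*s^2 - 36*s + 18)/(3*s^4 + 8*s^3 + 17*s^2 - 28*s - 18)
Evaluating the step-3 result (the overall T(s)) at s = 0 gives T(0) = 18/(-18) = -1.

Answer: -1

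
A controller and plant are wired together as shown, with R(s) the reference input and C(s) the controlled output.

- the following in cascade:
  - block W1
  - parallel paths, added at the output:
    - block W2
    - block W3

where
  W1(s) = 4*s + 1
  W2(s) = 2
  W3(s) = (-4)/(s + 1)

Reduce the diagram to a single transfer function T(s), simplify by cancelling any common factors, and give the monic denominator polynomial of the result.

Answer: s + 1

Working:
1. sum the parallel branches W2, W3: (2*s - 2)/(s + 1)
2. cascade W1, (W2+W3): (8*s^2 - 6*s - 2)/(s + 1)
T(s) is the step-2 result (common factors already cancelled). Leading coefficient of the denominator: 1, so no rescaling is needed.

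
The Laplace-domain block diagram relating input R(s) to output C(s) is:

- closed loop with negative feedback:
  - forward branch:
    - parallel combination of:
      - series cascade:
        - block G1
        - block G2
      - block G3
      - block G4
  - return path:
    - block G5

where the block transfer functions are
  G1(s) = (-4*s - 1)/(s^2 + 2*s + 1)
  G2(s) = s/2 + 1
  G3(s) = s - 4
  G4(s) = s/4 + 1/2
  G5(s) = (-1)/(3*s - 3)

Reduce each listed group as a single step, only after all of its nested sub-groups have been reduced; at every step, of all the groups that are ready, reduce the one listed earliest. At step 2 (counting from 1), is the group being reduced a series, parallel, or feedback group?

Step 1 - combine G1, G2 in series
Step 2 - combine (G1*G2), G3, G4 in parallel
Step 3 - apply the feedback formula to ((G1*G2)+G3+G4), G5
Step 2 collapses a parallel group.

Answer: parallel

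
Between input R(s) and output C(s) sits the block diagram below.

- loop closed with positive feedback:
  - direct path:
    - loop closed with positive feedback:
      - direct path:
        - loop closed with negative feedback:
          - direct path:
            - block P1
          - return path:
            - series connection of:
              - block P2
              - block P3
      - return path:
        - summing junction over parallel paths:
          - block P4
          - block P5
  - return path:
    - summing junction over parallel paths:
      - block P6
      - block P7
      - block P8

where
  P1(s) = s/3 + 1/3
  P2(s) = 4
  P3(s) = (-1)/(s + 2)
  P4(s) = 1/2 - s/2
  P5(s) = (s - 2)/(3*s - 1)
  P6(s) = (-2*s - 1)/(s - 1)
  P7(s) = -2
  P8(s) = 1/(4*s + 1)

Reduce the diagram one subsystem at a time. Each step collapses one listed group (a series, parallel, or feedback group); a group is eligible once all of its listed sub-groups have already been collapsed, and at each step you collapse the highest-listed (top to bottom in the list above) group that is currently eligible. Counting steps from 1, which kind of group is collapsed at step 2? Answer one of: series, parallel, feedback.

(1) combine P2, P3 in series
(2) close the feedback loop around P1, (P2*P3)
(3) add P4, P5 (parallel)
(4) feedback reduction of [P1/(1+P1*(P2*P3))], (P4+P5)
(5) combine P6, P7, P8 in parallel
(6) feedback reduction of [[P1/(1+P1*(P2*P3))]/(1-[P1/(1+P1*(P2*P3))]*(P4+P5))], (P6+P7+P8)
At step 2 the group reduced is feedback.

Final answer: feedback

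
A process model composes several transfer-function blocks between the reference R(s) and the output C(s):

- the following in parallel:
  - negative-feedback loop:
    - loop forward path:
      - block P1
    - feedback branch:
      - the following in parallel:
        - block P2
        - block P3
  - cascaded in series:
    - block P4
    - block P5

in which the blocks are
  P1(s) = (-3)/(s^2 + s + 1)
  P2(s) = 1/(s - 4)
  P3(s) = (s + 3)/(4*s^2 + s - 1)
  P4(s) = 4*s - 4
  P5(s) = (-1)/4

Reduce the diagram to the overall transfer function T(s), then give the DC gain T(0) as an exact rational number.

Step 1. sum the parallel branches P2, P3 gives (5*s^2 - 13)/(4*s^3 - 15*s^2 - 5*s + 4)
Step 2. apply the feedback formula to P1, (P2+P3) gives (-12*s^3 + 45*s^2 + 15*s - 12)/(4*s^5 - 11*s^4 - 16*s^3 - 31*s^2 - s + 43)
Step 3. combine P4, P5 in series gives 1 - s
Step 4. add [P1/(1+P1*(P2+P3))], (P4*P5) (parallel) gives (-4*s^6 + 15*s^5 + 5*s^4 + 3*s^3 + 15*s^2 - 29*s + 31)/(4*s^5 - 11*s^4 - 16*s^3 - 31*s^2 - s + 43)
Evaluating the step-4 result (the overall T(s)) at s = 0 gives T(0) = 31/43.

Hence the answer: 31/43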